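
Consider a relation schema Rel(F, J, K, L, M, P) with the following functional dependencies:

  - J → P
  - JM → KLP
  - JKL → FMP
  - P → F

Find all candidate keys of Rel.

Attribute J never appears on the right-hand side of any dependency, so J must belong to every candidate key.
{J}⁺ = {F, J, P}, which is not all of the schema, so we must add further attributes.
{J, M}⁺: J→P adds P; JM→KLP adds K, L; JKL→FMP adds F → {F, J, K, L, M, P}. Minimal: {M}⁺ = {M}; {J}⁺ = {F, J, P} — none reach the full schema.
{J, K, L}⁺: J→P adds P; JKL→FMP adds F, M → {F, J, K, L, M, P}. Minimal: {K, L}⁺ = {K, L}; {J, L}⁺ = {F, J, L, P}; {J, K}⁺ = {F, J, K, P} — none reach the full schema.
Any other superkey contains one of these as a subset, so there are no further candidate keys.

(J, M), (J, K, L)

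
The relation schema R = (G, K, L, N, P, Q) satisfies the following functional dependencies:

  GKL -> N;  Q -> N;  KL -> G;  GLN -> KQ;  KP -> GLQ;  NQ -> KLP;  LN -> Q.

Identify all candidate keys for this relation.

{Q}, {K, L}, {K, P}, {L, N}

{Q}⁺: Q→N adds N; NQ→KLP adds K, L, P; KL→G adds G → {G, K, L, N, P, Q}.
{K, L}⁺: KL→G adds G; GKL→N adds N; GLN→KQ adds Q; NQ→KLP adds P → {G, K, L, N, P, Q}.
{K, P}⁺: KP→GLQ adds G, L, Q; GKL→N adds N → {G, K, L, N, P, Q}.
{L, N}⁺: LN→Q adds Q; NQ→KLP adds K, P; KL→G adds G → {G, K, L, N, P, Q}.
Any other superkey contains one of these as a subset, so there are no further candidate keys.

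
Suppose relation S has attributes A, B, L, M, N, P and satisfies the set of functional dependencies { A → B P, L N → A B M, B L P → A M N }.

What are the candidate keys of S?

Attribute L never appears on the right-hand side of any dependency, so L must belong to every candidate key.
{L}⁺ = {L}, which is not all of the schema, so we must add further attributes.
{A, L}⁺: A→BP adds B, P; BLP→AMN adds M, N → {A, B, L, M, N, P}. Minimal: {L}⁺ = {L}; {A}⁺ = {A, B, P} — none reach the full schema.
{L, N}⁺: LN→ABM adds A, B, M; A→BP adds P → {A, B, L, M, N, P}. Minimal: {N}⁺ = {N}; {L}⁺ = {L} — none reach the full schema.
{B, L, P}⁺: BLP→AMN adds A, M, N → {A, B, L, M, N, P}. Minimal: {L, P}⁺ = {L, P}; {B, P}⁺ = {B, P}; {B, L}⁺ = {B, L} — none reach the full schema.
Any other superkey contains one of these as a subset, so there are no further candidate keys.

(A, L); (L, N); (B, L, P)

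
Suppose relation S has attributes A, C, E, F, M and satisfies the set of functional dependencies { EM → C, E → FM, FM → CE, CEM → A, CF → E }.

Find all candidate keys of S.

{E}⁺: E→FM adds F, M; FM→CE adds C; CEM→A adds A → {A, C, E, F, M}.
{C, F}⁺: CF→E adds E; E→FM adds M; CEM→A adds A → {A, C, E, F, M}.
{F, M}⁺: FM→CE adds C, E; CEM→A adds A → {A, C, E, F, M}.
Any other superkey contains one of these as a subset, so there are no further candidate keys.

(E); (C, F); (F, M)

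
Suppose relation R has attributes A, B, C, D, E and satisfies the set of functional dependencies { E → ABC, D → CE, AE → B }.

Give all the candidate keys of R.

{D}⁺: D→CE adds C, E; E→ABC adds A, B → {A, B, C, D, E}.
No other minimal superkey exists.

{D}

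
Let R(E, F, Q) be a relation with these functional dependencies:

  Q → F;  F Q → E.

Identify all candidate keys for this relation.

Attribute Q never appears on the right-hand side of any dependency, so Q must belong to every candidate key.
{Q}⁺ = {E, F, Q}, which is all of the schema, so {Q} is the only candidate key.

Q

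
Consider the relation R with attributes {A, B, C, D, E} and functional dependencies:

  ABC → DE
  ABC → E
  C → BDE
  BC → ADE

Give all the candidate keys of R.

Attribute C never appears on the right-hand side of any dependency, so C must belong to every candidate key.
{C}⁺ = {A, B, C, D, E}, which is all of the schema, so {C} is the only candidate key.

{C}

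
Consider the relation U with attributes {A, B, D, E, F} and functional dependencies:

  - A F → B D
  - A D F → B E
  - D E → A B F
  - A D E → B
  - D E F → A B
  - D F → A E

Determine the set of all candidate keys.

AF; DE; DF

{A, F}⁺: AF→BD adds B, D; ADF→BE adds E → {A, B, D, E, F}. Minimal: {F}⁺ = {F}; {A}⁺ = {A} — none reach the full schema.
{D, E}⁺: DE→ABF adds A, B, F → {A, B, D, E, F}. Minimal: {E}⁺ = {E}; {D}⁺ = {D} — none reach the full schema.
{D, F}⁺: DF→AE adds A, E; AF→BD adds B → {A, B, D, E, F}. Minimal: {F}⁺ = {F}; {D}⁺ = {D} — none reach the full schema.
Any other superkey contains one of these as a subset, so there are no further candidate keys.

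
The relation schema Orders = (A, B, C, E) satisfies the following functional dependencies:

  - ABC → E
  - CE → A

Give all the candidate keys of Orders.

Attributes B, C never appear on any right-hand side, so every candidate key must contain {B, C}.
{B, C}⁺ = {B, C}, which is not all of the schema, so we must add further attributes.
{A, B, C}⁺: ABC→E adds E → {A, B, C, E}. Minimal: {B, C}⁺ = {B, C}; {A, C}⁺ = {A, C}; {A, B}⁺ = {A, B} — none reach the full schema.
{B, C, E}⁺: CE→A adds A → {A, B, C, E}. Minimal: {C, E}⁺ = {A, C, E}; {B, E}⁺ = {B, E}; {B, C}⁺ = {B, C} — none reach the full schema.
Any other superkey contains one of these as a subset, so there are no further candidate keys.

{A, B, C}; {B, C, E}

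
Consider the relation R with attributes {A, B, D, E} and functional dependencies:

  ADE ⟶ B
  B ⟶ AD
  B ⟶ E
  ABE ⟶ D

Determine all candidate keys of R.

B, ADE

{B}⁺: B→AD adds A, D; B→E adds E → {A, B, D, E}.
{A, D, E}⁺: ADE→B adds B → {A, B, D, E}. Minimal: {D, E}⁺ = {D, E}; {A, E}⁺ = {A, E}; {A, D}⁺ = {A, D} — none reach the full schema.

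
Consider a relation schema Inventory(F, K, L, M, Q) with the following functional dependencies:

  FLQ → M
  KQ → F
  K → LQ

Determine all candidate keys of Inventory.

Attribute K never appears on the right-hand side of any dependency, so K must belong to every candidate key.
{K}⁺ = {F, K, L, M, Q}, which is all of the schema, so {K} is the only candidate key.

{K}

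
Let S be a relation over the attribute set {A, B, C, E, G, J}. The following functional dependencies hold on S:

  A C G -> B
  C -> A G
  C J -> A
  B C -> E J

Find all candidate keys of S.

Attribute C never appears on the right-hand side of any dependency, so C must belong to every candidate key.
{C}⁺ = {A, B, C, E, G, J}, which is all of the schema, so {C} is the only candidate key.

C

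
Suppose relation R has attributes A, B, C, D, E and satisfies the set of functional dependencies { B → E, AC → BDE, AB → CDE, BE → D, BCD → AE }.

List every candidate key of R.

(A, B), (A, C), (B, C)

{A, B}⁺: B→E adds E; AB→CDE adds C, D → {A, B, C, D, E}. Minimal: {B}⁺ = {B, D, E}; {A}⁺ = {A} — none reach the full schema.
{A, C}⁺: AC→BDE adds B, D, E → {A, B, C, D, E}. Minimal: {C}⁺ = {C}; {A}⁺ = {A} — none reach the full schema.
{B, C}⁺: B→E adds E; BE→D adds D; BCD→AE adds A → {A, B, C, D, E}. Minimal: {C}⁺ = {C}; {B}⁺ = {B, D, E} — none reach the full schema.
Any other superkey contains one of these as a subset, so there are no further candidate keys.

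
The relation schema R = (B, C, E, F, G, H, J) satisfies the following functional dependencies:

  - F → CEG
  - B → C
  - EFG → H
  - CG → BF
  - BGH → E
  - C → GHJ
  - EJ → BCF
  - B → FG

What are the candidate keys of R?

(B); (C); (F); (E, J)

{B}⁺: B→C adds C; C→GHJ adds G, H, J; B→FG adds F; F→CEG adds E → {B, C, E, F, G, H, J}.
{C}⁺: C→GHJ adds G, H, J; CG→BF adds B, F; BGH→E adds E → {B, C, E, F, G, H, J}.
{F}⁺: F→CEG adds C, E, G; EFG→H adds H; CG→BF adds B; C→GHJ adds J → {B, C, E, F, G, H, J}.
{E, J}⁺: EJ→BCF adds B, C, F; B→FG adds G; EFG→H adds H → {B, C, E, F, G, H, J}.
Any other superkey contains one of these as a subset, so there are no further candidate keys.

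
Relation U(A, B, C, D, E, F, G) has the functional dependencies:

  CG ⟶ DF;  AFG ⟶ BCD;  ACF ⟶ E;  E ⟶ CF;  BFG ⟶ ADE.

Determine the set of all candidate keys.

(A, C, G); (A, E, G); (A, F, G); (B, C, G); (B, E, G); (B, F, G)

Attribute G never appears on the right-hand side of any dependency, so G must belong to every candidate key.
{G}⁺ = {G}, which is not all of the schema, so we must add further attributes.
{A, C, G}⁺: CG→DF adds D, F; AFG→BCD adds B; ACF→E adds E → {A, B, C, D, E, F, G}. Minimal: {C, G}⁺ = {C, D, F, G}; {A, G}⁺ = {A, G}; {A, C}⁺ = {A, C} — none reach the full schema.
{A, E, G}⁺: E→CF adds C, F; CG→DF adds D; AFG→BCD adds B → {A, B, C, D, E, F, G}. Minimal: {E, G}⁺ = {C, D, E, F, G}; {A, G}⁺ = {A, G}; {A, E}⁺ = {A, C, E, F} — none reach the full schema.
{A, F, G}⁺: AFG→BCD adds B, C, D; ACF→E adds E → {A, B, C, D, E, F, G}. Minimal: {F, G}⁺ = {F, G}; {A, G}⁺ = {A, G}; {A, F}⁺ = {A, F} — none reach the full schema.
{B, C, G}⁺: CG→DF adds D, F; BFG→ADE adds A, E → {A, B, C, D, E, F, G}. Minimal: {C, G}⁺ = {C, D, F, G}; {B, G}⁺ = {B, G}; {B, C}⁺ = {B, C} — none reach the full schema.
{B, E, G}⁺: E→CF adds C, F; BFG→ADE adds A, D → {A, B, C, D, E, F, G}. Minimal: {E, G}⁺ = {C, D, E, F, G}; {B, G}⁺ = {B, G}; {B, E}⁺ = {B, C, E, F} — none reach the full schema.
{B, F, G}⁺: BFG→ADE adds A, D, E; AFG→BCD adds C → {A, B, C, D, E, F, G}. Minimal: {F, G}⁺ = {F, G}; {B, G}⁺ = {B, G}; {B, F}⁺ = {B, F} — none reach the full schema.
Any other superkey contains one of these as a subset, so there are no further candidate keys.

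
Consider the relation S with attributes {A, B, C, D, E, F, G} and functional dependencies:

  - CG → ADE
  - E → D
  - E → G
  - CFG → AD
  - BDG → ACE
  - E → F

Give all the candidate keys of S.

{B, E}⁺: E→D adds D; E→G adds G; BDG→ACE adds A, C; E→F adds F → {A, B, C, D, E, F, G}. Minimal: {E}⁺ = {D, E, F, G}; {B}⁺ = {B} — none reach the full schema.
{B, C, G}⁺: CG→ADE adds A, D, E; E→F adds F → {A, B, C, D, E, F, G}. Minimal: {C, G}⁺ = {A, C, D, E, F, G}; {B, G}⁺ = {B, G}; {B, C}⁺ = {B, C} — none reach the full schema.
{B, D, G}⁺: BDG→ACE adds A, C, E; E→F adds F → {A, B, C, D, E, F, G}. Minimal: {D, G}⁺ = {D, G}; {B, G}⁺ = {B, G}; {B, D}⁺ = {B, D} — none reach the full schema.
Any other superkey contains one of these as a subset, so there are no further candidate keys.

{B, E}, {B, C, G}, {B, D, G}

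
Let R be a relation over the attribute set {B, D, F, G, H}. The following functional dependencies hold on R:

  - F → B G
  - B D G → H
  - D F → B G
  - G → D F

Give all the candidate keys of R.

{F}⁺: F→BG adds B, G; G→DF adds D; BDG→H adds H → {B, D, F, G, H}.
{G}⁺: G→DF adds D, F; F→BG adds B; BDG→H adds H → {B, D, F, G, H}.

(F), (G)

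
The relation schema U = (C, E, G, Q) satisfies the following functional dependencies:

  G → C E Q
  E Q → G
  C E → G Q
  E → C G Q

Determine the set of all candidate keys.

{E}⁺: E→CGQ adds C, G, Q → {C, E, G, Q}.
{G}⁺: G→CEQ adds C, E, Q → {C, E, G, Q}.
Any other superkey contains one of these as a subset, so there are no further candidate keys.

{E}, {G}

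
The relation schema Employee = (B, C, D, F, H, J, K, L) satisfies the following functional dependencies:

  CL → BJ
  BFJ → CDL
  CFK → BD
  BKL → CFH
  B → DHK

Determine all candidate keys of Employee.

{B, L}; {C, L}; {B, F, J}; {C, F, J, K}

{B, L}⁺: B→DHK adds D, H, K; BKL→CFH adds C, F; CL→BJ adds J → {B, C, D, F, H, J, K, L}.
{C, L}⁺: CL→BJ adds B, J; B→DHK adds D, H, K; BKL→CFH adds F → {B, C, D, F, H, J, K, L}.
{B, F, J}⁺: BFJ→CDL adds C, D, L; B→DHK adds H, K → {B, C, D, F, H, J, K, L}.
{C, F, J, K}⁺: CFK→BD adds B, D; B→DHK adds H; BFJ→CDL adds L → {B, C, D, F, H, J, K, L}.
Any other superkey contains one of these as a subset, so there are no further candidate keys.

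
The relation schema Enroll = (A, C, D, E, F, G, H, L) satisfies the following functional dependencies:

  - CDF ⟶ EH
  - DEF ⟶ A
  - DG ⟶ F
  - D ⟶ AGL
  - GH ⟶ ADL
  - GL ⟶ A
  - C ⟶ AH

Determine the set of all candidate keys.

Attribute C never appears on the right-hand side of any dependency, so C must belong to every candidate key.
{C}⁺ = {A, C, H}, which is not all of the schema, so we must add further attributes.
{C, D}⁺: D→AGL adds A, G, L; C→AH adds H; DG→F adds F; CDF→EH adds E → {A, C, D, E, F, G, H, L}. Minimal: {D}⁺ = {A, D, F, G, L}; {C}⁺ = {A, C, H} — none reach the full schema.
{C, G}⁺: C→AH adds A, H; GH→ADL adds D, L; DG→F adds F; CDF→EH adds E → {A, C, D, E, F, G, H, L}. Minimal: {G}⁺ = {G}; {C}⁺ = {A, C, H} — none reach the full schema.

(C, D); (C, G)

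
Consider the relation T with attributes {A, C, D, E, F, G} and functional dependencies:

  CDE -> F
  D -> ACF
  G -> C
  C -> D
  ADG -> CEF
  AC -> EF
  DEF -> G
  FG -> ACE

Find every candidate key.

{C}⁺: C→D adds D; D→ACF adds A, F; AC→EF adds E; DEF→G adds G → {A, C, D, E, F, G}.
{D}⁺: D→ACF adds A, C, F; AC→EF adds E; DEF→G adds G → {A, C, D, E, F, G}.
{G}⁺: G→C adds C; C→D adds D; D→ACF adds A, F; ADG→CEF adds E → {A, C, D, E, F, G}.

{C}; {D}; {G}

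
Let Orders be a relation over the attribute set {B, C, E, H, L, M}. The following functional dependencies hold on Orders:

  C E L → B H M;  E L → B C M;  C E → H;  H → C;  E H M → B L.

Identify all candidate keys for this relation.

{E, L}, {C, E, M}, {E, H, M}

Attribute E never appears on the right-hand side of any dependency, so E must belong to every candidate key.
{E}⁺ = {E}, which is not all of the schema, so we must add further attributes.
{E, L}⁺: EL→BCM adds B, C, M; CE→H adds H → {B, C, E, H, L, M}.
{C, E, M}⁺: CE→H adds H; EHM→BL adds B, L → {B, C, E, H, L, M}.
{E, H, M}⁺: H→C adds C; EHM→BL adds B, L → {B, C, E, H, L, M}.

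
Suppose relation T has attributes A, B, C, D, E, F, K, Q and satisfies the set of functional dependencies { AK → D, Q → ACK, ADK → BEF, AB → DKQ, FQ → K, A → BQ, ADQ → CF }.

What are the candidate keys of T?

(A); (Q)

{A}⁺: A→BQ adds B, Q; Q→ACK adds C, K; AB→DKQ adds D; ADQ→CF adds F; ADK→BEF adds E → {A, B, C, D, E, F, K, Q}.
{Q}⁺: Q→ACK adds A, C, K; A→BQ adds B; AK→D adds D; ADK→BEF adds E, F → {A, B, C, D, E, F, K, Q}.
Any other superkey contains one of these as a subset, so there are no further candidate keys.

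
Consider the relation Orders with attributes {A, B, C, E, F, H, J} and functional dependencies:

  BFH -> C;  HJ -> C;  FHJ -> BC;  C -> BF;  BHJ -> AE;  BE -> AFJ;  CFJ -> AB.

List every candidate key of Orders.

Attribute H never appears on the right-hand side of any dependency, so H must belong to every candidate key.
{H}⁺ = {H}, which is not all of the schema, so we must add further attributes.
{H, J}⁺: HJ→C adds C; C→BF adds B, F; BHJ→AE adds A, E → {A, B, C, E, F, H, J}.
{B, E, H}⁺: BE→AFJ adds A, F, J; BFH→C adds C → {A, B, C, E, F, H, J}.
{C, E, H}⁺: C→BF adds B, F; BE→AFJ adds A, J → {A, B, C, E, F, H, J}.

{H, J}; {B, E, H}; {C, E, H}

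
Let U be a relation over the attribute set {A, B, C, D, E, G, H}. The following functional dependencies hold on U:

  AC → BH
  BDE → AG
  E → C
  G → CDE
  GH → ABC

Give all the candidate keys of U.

(A, G); (B, G); (G, H); (A, D, E); (B, D, E)

{A, G}⁺: G→CDE adds C, D, E; AC→BH adds B, H → {A, B, C, D, E, G, H}. Minimal: {G}⁺ = {C, D, E, G}; {A}⁺ = {A} — none reach the full schema.
{B, G}⁺: G→CDE adds C, D, E; BDE→AG adds A; AC→BH adds H → {A, B, C, D, E, G, H}. Minimal: {G}⁺ = {C, D, E, G}; {B}⁺ = {B} — none reach the full schema.
{G, H}⁺: G→CDE adds C, D, E; GH→ABC adds A, B → {A, B, C, D, E, G, H}. Minimal: {H}⁺ = {H}; {G}⁺ = {C, D, E, G} — none reach the full schema.
{A, D, E}⁺: E→C adds C; AC→BH adds B, H; BDE→AG adds G → {A, B, C, D, E, G, H}. Minimal: {D, E}⁺ = {C, D, E}; {A, E}⁺ = {A, B, C, E, H}; {A, D}⁺ = {A, D} — none reach the full schema.
{B, D, E}⁺: BDE→AG adds A, G; E→C adds C; AC→BH adds H → {A, B, C, D, E, G, H}. Minimal: {D, E}⁺ = {C, D, E}; {B, E}⁺ = {B, C, E}; {B, D}⁺ = {B, D} — none reach the full schema.
Any other superkey contains one of these as a subset, so there are no further candidate keys.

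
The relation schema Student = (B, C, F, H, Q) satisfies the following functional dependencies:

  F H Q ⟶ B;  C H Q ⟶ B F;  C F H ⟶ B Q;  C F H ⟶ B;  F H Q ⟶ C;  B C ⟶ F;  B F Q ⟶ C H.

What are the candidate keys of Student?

BCH, BCQ, BFQ, CFH, CHQ, FHQ

{B, C, H}⁺: BC→F adds F; CFH→BQ adds Q → {B, C, F, H, Q}. Minimal: {C, H}⁺ = {C, H}; {B, H}⁺ = {B, H}; {B, C}⁺ = {B, C, F} — none reach the full schema.
{B, C, Q}⁺: BC→F adds F; BFQ→CH adds H → {B, C, F, H, Q}. Minimal: {C, Q}⁺ = {C, Q}; {B, Q}⁺ = {B, Q}; {B, C}⁺ = {B, C, F} — none reach the full schema.
{B, F, Q}⁺: BFQ→CH adds C, H → {B, C, F, H, Q}. Minimal: {F, Q}⁺ = {F, Q}; {B, Q}⁺ = {B, Q}; {B, F}⁺ = {B, F} — none reach the full schema.
{C, F, H}⁺: CFH→BQ adds B, Q → {B, C, F, H, Q}. Minimal: {F, H}⁺ = {F, H}; {C, H}⁺ = {C, H}; {C, F}⁺ = {C, F} — none reach the full schema.
{C, H, Q}⁺: CHQ→BF adds B, F → {B, C, F, H, Q}. Minimal: {H, Q}⁺ = {H, Q}; {C, Q}⁺ = {C, Q}; {C, H}⁺ = {C, H} — none reach the full schema.
{F, H, Q}⁺: FHQ→B adds B; FHQ→C adds C → {B, C, F, H, Q}. Minimal: {H, Q}⁺ = {H, Q}; {F, Q}⁺ = {F, Q}; {F, H}⁺ = {F, H} — none reach the full schema.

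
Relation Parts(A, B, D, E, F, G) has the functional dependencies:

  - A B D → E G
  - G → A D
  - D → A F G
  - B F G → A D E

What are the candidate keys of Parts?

Attribute B never appears on the right-hand side of any dependency, so B must belong to every candidate key.
{B}⁺ = {B}, which is not all of the schema, so we must add further attributes.
{B, D}⁺: D→AFG adds A, F, G; BFG→ADE adds E → {A, B, D, E, F, G}.
{B, G}⁺: G→AD adds A, D; D→AFG adds F; BFG→ADE adds E → {A, B, D, E, F, G}.
Any other superkey contains one of these as a subset, so there are no further candidate keys.

{B, D}; {B, G}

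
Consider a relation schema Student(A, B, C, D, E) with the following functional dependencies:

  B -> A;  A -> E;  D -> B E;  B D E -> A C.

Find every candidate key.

Attribute D never appears on the right-hand side of any dependency, so D must belong to every candidate key.
{D}⁺ = {A, B, C, D, E}, which is all of the schema, so {D} is the only candidate key.

D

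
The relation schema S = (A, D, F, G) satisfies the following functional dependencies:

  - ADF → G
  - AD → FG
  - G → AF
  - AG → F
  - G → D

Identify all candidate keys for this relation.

{G}, {A, D}

{G}⁺: G→AF adds A, F; G→D adds D → {A, D, F, G}.
{A, D}⁺: AD→FG adds F, G → {A, D, F, G}. Minimal: {D}⁺ = {D}; {A}⁺ = {A} — none reach the full schema.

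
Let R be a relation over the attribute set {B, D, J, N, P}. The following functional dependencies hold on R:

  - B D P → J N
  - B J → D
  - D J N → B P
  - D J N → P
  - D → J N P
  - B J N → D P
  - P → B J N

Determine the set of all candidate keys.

{D}⁺: D→JNP adds J, N, P; P→BJN adds B → {B, D, J, N, P}.
{P}⁺: P→BJN adds B, J, N; BJ→D adds D → {B, D, J, N, P}.
{B, J}⁺: BJ→D adds D; D→JNP adds N, P → {B, D, J, N, P}. Minimal: {J}⁺ = {J}; {B}⁺ = {B} — none reach the full schema.

(D); (P); (B, J)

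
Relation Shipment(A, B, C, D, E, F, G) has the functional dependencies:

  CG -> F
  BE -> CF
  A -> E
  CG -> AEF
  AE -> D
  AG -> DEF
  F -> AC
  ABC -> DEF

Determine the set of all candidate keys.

(A, B, G), (B, C, G), (B, E, G), (B, F, G)

{A, B, G}⁺: A→E adds E; AE→D adds D; AG→DEF adds F; F→AC adds C → {A, B, C, D, E, F, G}.
{B, C, G}⁺: CG→F adds F; CG→AEF adds A, E; AE→D adds D → {A, B, C, D, E, F, G}.
{B, E, G}⁺: BE→CF adds C, F; CG→AEF adds A; AE→D adds D → {A, B, C, D, E, F, G}.
{B, F, G}⁺: F→AC adds A, C; ABC→DEF adds D, E → {A, B, C, D, E, F, G}.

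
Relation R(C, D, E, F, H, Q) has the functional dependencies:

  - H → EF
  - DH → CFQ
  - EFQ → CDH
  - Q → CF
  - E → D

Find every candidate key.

{H}⁺: H→EF adds E, F; E→D adds D; DH→CFQ adds C, Q → {C, D, E, F, H, Q}.
{E, Q}⁺: Q→CF adds C, F; E→D adds D; EFQ→CDH adds H → {C, D, E, F, H, Q}. Minimal: {Q}⁺ = {C, F, Q}; {E}⁺ = {D, E} — none reach the full schema.

(H), (E, Q)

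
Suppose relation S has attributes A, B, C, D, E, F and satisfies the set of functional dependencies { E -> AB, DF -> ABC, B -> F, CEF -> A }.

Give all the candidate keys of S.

Attributes D, E never appear on any right-hand side, so every candidate key must contain {D, E}.
{D, E}⁺ = {A, B, C, D, E, F}, which is all of the schema, so {D, E} is the only candidate key.

(D, E)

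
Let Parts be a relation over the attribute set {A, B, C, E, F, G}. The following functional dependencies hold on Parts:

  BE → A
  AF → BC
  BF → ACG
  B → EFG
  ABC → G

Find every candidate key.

{B}, {A, F}

{B}⁺: B→EFG adds E, F, G; BE→A adds A; AF→BC adds C → {A, B, C, E, F, G}.
{A, F}⁺: AF→BC adds B, C; BF→ACG adds G; B→EFG adds E → {A, B, C, E, F, G}. Minimal: {F}⁺ = {F}; {A}⁺ = {A} — none reach the full schema.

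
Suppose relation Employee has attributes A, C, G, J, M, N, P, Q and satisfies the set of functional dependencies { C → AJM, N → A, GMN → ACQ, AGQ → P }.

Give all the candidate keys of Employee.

{C, G, N}; {G, M, N}

Attributes G, N never appear on any right-hand side, so every candidate key must contain {G, N}.
{G, N}⁺ = {A, G, N}, which is not all of the schema, so we must add further attributes.
{C, G, N}⁺: C→AJM adds A, J, M; GMN→ACQ adds Q; AGQ→P adds P → {A, C, G, J, M, N, P, Q}. Minimal: {G, N}⁺ = {A, G, N}; {C, N}⁺ = {A, C, J, M, N}; {C, G}⁺ = {A, C, G, J, M} — none reach the full schema.
{G, M, N}⁺: N→A adds A; GMN→ACQ adds C, Q; AGQ→P adds P; C→AJM adds J → {A, C, G, J, M, N, P, Q}. Minimal: {M, N}⁺ = {A, M, N}; {G, N}⁺ = {A, G, N}; {G, M}⁺ = {G, M} — none reach the full schema.
Any other superkey contains one of these as a subset, so there are no further candidate keys.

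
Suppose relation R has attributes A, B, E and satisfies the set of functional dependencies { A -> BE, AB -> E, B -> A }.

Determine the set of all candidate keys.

{A}⁺: A→BE adds B, E → {A, B, E}.
{B}⁺: B→A adds A; A→BE adds E → {A, B, E}.
Any other superkey contains one of these as a subset, so there are no further candidate keys.

{A}; {B}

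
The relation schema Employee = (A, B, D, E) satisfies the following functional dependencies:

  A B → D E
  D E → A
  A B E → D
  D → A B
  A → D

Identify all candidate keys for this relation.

{A}⁺: A→D adds D; D→AB adds B; AB→DE adds E → {A, B, D, E}.
{D}⁺: D→AB adds A, B; AB→DE adds E → {A, B, D, E}.
Any other superkey contains one of these as a subset, so there are no further candidate keys.

{A}, {D}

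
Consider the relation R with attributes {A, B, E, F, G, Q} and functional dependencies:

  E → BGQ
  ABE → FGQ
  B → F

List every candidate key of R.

Attributes A, E never appear on any right-hand side, so every candidate key must contain {A, E}.
{A, E}⁺ = {A, B, E, F, G, Q}, which is all of the schema, so {A, E} is the only candidate key.

{A, E}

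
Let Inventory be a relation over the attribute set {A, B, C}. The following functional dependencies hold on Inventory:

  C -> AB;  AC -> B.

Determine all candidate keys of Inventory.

(C)

Attribute C never appears on the right-hand side of any dependency, so C must belong to every candidate key.
{C}⁺ = {A, B, C}, which is all of the schema, so {C} is the only candidate key.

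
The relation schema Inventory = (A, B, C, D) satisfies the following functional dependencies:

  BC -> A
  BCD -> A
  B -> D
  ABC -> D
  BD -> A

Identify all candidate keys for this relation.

{B, C}

Attributes B, C never appear on any right-hand side, so every candidate key must contain {B, C}.
{B, C}⁺ = {A, B, C, D}, which is all of the schema, so {B, C} is the only candidate key.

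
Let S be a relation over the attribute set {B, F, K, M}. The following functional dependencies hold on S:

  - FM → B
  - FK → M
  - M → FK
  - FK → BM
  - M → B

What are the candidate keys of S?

{M}⁺: M→FK adds F, K; FK→BM adds B → {B, F, K, M}.
{F, K}⁺: FK→M adds M; FK→BM adds B → {B, F, K, M}. Minimal: {K}⁺ = {K}; {F}⁺ = {F} — none reach the full schema.

{M}; {F, K}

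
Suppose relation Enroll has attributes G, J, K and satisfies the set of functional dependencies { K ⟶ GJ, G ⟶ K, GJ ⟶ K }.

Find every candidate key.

{G}; {K}

{G}⁺: G→K adds K; K→GJ adds J → {G, J, K}.
{K}⁺: K→GJ adds G, J → {G, J, K}.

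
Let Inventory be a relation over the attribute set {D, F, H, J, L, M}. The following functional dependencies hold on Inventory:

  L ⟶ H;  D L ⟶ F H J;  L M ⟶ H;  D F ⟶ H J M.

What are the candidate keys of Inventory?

DL

Attributes D, L never appear on any right-hand side, so every candidate key must contain {D, L}.
{D, L}⁺ = {D, F, H, J, L, M}, which is all of the schema, so {D, L} is the only candidate key.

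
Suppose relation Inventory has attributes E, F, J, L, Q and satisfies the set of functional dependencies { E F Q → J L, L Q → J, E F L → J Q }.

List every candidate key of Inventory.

Attributes E, F never appear on any right-hand side, so every candidate key must contain {E, F}.
{E, F}⁺ = {E, F}, which is not all of the schema, so we must add further attributes.
{E, F, L}⁺: EFL→JQ adds J, Q → {E, F, J, L, Q}.
{E, F, Q}⁺: EFQ→JL adds J, L → {E, F, J, L, Q}.

{E, F, L}, {E, F, Q}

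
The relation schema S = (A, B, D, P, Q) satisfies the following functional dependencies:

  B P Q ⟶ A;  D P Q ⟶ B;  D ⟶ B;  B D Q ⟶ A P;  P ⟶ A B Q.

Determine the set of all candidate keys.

{D, P}; {D, Q}

Attribute D never appears on the right-hand side of any dependency, so D must belong to every candidate key.
{D}⁺ = {B, D}, which is not all of the schema, so we must add further attributes.
{D, P}⁺: D→B adds B; P→ABQ adds A, Q → {A, B, D, P, Q}.
{D, Q}⁺: D→B adds B; BDQ→AP adds A, P → {A, B, D, P, Q}.
Any other superkey contains one of these as a subset, so there are no further candidate keys.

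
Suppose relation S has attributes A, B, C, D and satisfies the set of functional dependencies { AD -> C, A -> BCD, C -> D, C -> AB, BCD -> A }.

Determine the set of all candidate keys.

{A}; {C}

{A}⁺: A→BCD adds B, C, D → {A, B, C, D}.
{C}⁺: C→D adds D; C→AB adds A, B → {A, B, C, D}.
Any other superkey contains one of these as a subset, so there are no further candidate keys.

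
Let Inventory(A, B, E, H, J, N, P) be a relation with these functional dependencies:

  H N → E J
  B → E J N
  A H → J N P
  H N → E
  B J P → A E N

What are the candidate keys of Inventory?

{A, B, H}, {B, H, P}

Attributes B, H never appear on any right-hand side, so every candidate key must contain {B, H}.
{B, H}⁺ = {B, E, H, J, N}, which is not all of the schema, so we must add further attributes.
{A, B, H}⁺: B→EJN adds E, J, N; AH→JNP adds P → {A, B, E, H, J, N, P}. Minimal: {B, H}⁺ = {B, E, H, J, N}; {A, H}⁺ = {A, E, H, J, N, P}; {A, B}⁺ = {A, B, E, J, N} — none reach the full schema.
{B, H, P}⁺: B→EJN adds E, J, N; BJP→AEN adds A → {A, B, E, H, J, N, P}. Minimal: {H, P}⁺ = {H, P}; {B, P}⁺ = {A, B, E, J, N, P}; {B, H}⁺ = {B, E, H, J, N} — none reach the full schema.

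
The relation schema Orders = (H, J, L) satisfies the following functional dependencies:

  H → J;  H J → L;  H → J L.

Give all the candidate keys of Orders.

Attribute H never appears on the right-hand side of any dependency, so H must belong to every candidate key.
{H}⁺ = {H, J, L}, which is all of the schema, so {H} is the only candidate key.

{H}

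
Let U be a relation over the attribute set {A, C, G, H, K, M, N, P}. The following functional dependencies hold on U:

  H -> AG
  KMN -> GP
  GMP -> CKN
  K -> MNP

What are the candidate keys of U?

Attribute H never appears on the right-hand side of any dependency, so H must belong to every candidate key.
{H}⁺ = {A, G, H}, which is not all of the schema, so we must add further attributes.
{H, K}⁺: H→AG adds A, G; K→MNP adds M, N, P; GMP→CKN adds C → {A, C, G, H, K, M, N, P}. Minimal: {K}⁺ = {C, G, K, M, N, P}; {H}⁺ = {A, G, H} — none reach the full schema.
{H, M, P}⁺: H→AG adds A, G; GMP→CKN adds C, K, N → {A, C, G, H, K, M, N, P}. Minimal: {M, P}⁺ = {M, P}; {H, P}⁺ = {A, G, H, P}; {H, M}⁺ = {A, G, H, M} — none reach the full schema.
Any other superkey contains one of these as a subset, so there are no further candidate keys.

{H, K}, {H, M, P}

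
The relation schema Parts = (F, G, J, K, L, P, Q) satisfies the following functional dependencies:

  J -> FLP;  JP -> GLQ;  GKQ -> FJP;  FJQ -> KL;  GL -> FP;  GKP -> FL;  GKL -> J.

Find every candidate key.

{J}, {G, K, L}, {G, K, P}, {G, K, Q}

{J}⁺: J→FLP adds F, L, P; JP→GLQ adds G, Q; FJQ→KL adds K → {F, G, J, K, L, P, Q}.
{G, K, L}⁺: GL→FP adds F, P; GKL→J adds J; JP→GLQ adds Q → {F, G, J, K, L, P, Q}.
{G, K, P}⁺: GKP→FL adds F, L; GKL→J adds J; JP→GLQ adds Q → {F, G, J, K, L, P, Q}.
{G, K, Q}⁺: GKQ→FJP adds F, J, P; FJQ→KL adds L → {F, G, J, K, L, P, Q}.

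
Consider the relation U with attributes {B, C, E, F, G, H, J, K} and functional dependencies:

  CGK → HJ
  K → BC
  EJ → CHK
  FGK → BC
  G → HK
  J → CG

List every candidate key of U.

Attributes E, F never appear on any right-hand side, so every candidate key must contain {E, F}.
{E, F}⁺ = {E, F}, which is not all of the schema, so we must add further attributes.
{E, F, G}⁺: G→HK adds H, K; K→BC adds B, C; CGK→HJ adds J → {B, C, E, F, G, H, J, K}. Minimal: {F, G}⁺ = {B, C, F, G, H, J, K}; {E, G}⁺ = {B, C, E, G, H, J, K}; {E, F}⁺ = {E, F} — none reach the full schema.
{E, F, J}⁺: EJ→CHK adds C, H, K; J→CG adds G; K→BC adds B → {B, C, E, F, G, H, J, K}. Minimal: {F, J}⁺ = {B, C, F, G, H, J, K}; {E, J}⁺ = {B, C, E, G, H, J, K}; {E, F}⁺ = {E, F} — none reach the full schema.
Any other superkey contains one of these as a subset, so there are no further candidate keys.

{E, F, G}, {E, F, J}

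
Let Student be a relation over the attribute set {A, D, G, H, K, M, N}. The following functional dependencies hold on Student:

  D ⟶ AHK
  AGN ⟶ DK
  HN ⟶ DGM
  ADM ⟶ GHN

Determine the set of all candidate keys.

{D, M}⁺: D→AHK adds A, H, K; ADM→GHN adds G, N → {A, D, G, H, K, M, N}. Minimal: {M}⁺ = {M}; {D}⁺ = {A, D, H, K} — none reach the full schema.
{D, N}⁺: D→AHK adds A, H, K; HN→DGM adds G, M → {A, D, G, H, K, M, N}. Minimal: {N}⁺ = {N}; {D}⁺ = {A, D, H, K} — none reach the full schema.
{H, N}⁺: HN→DGM adds D, G, M; D→AHK adds A, K → {A, D, G, H, K, M, N}. Minimal: {N}⁺ = {N}; {H}⁺ = {H} — none reach the full schema.
{A, G, N}⁺: AGN→DK adds D, K; D→AHK adds H; HN→DGM adds M → {A, D, G, H, K, M, N}. Minimal: {G, N}⁺ = {G, N}; {A, N}⁺ = {A, N}; {A, G}⁺ = {A, G} — none reach the full schema.

(D, M); (D, N); (H, N); (A, G, N)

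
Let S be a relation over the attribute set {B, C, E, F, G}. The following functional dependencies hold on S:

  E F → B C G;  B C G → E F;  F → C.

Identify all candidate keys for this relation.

{E, F}⁺: EF→BCG adds B, C, G → {B, C, E, F, G}. Minimal: {F}⁺ = {C, F}; {E}⁺ = {E} — none reach the full schema.
{B, C, G}⁺: BCG→EF adds E, F → {B, C, E, F, G}. Minimal: {C, G}⁺ = {C, G}; {B, G}⁺ = {B, G}; {B, C}⁺ = {B, C} — none reach the full schema.
{B, F, G}⁺: F→C adds C; BCG→EF adds E → {B, C, E, F, G}. Minimal: {F, G}⁺ = {C, F, G}; {B, G}⁺ = {B, G}; {B, F}⁺ = {B, C, F} — none reach the full schema.

{E, F}, {B, C, G}, {B, F, G}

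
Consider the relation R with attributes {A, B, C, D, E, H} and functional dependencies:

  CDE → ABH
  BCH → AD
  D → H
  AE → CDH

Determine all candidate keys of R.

(A, E), (C, D, E), (B, C, E, H)

Attribute E never appears on the right-hand side of any dependency, so E must belong to every candidate key.
{E}⁺ = {E}, which is not all of the schema, so we must add further attributes.
{A, E}⁺: AE→CDH adds C, D, H; CDE→ABH adds B → {A, B, C, D, E, H}. Minimal: {E}⁺ = {E}; {A}⁺ = {A} — none reach the full schema.
{C, D, E}⁺: CDE→ABH adds A, B, H → {A, B, C, D, E, H}. Minimal: {D, E}⁺ = {D, E, H}; {C, E}⁺ = {C, E}; {C, D}⁺ = {C, D, H} — none reach the full schema.
{B, C, E, H}⁺: BCH→AD adds A, D → {A, B, C, D, E, H}. Minimal: {C, E, H}⁺ = {C, E, H}; {B, E, H}⁺ = {B, E, H}; {B, C, H}⁺ = {A, B, C, D, H}; … — none reach the full schema.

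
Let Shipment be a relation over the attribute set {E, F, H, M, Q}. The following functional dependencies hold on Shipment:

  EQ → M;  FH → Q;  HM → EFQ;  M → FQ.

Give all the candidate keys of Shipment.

{H, M}⁺: HM→EFQ adds E, F, Q → {E, F, H, M, Q}. Minimal: {M}⁺ = {F, M, Q}; {H}⁺ = {H} — none reach the full schema.
{E, F, H}⁺: FH→Q adds Q; EQ→M adds M → {E, F, H, M, Q}. Minimal: {F, H}⁺ = {F, H, Q}; {E, H}⁺ = {E, H}; {E, F}⁺ = {E, F} — none reach the full schema.
{E, H, Q}⁺: EQ→M adds M; HM→EFQ adds F → {E, F, H, M, Q}. Minimal: {H, Q}⁺ = {H, Q}; {E, Q}⁺ = {E, F, M, Q}; {E, H}⁺ = {E, H} — none reach the full schema.

HM, EFH, EHQ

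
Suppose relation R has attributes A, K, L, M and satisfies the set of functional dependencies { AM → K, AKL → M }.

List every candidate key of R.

Attributes A, L never appear on any right-hand side, so every candidate key must contain {A, L}.
{A, L}⁺ = {A, L}, which is not all of the schema, so we must add further attributes.
{A, K, L}⁺: AKL→M adds M → {A, K, L, M}. Minimal: {K, L}⁺ = {K, L}; {A, L}⁺ = {A, L}; {A, K}⁺ = {A, K} — none reach the full schema.
{A, L, M}⁺: AM→K adds K → {A, K, L, M}. Minimal: {L, M}⁺ = {L, M}; {A, M}⁺ = {A, K, M}; {A, L}⁺ = {A, L} — none reach the full schema.

AKL, ALM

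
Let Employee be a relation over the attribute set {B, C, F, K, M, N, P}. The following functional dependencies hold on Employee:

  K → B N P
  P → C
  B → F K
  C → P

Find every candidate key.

(B, M); (K, M)

Attribute M never appears on the right-hand side of any dependency, so M must belong to every candidate key.
{M}⁺ = {M}, which is not all of the schema, so we must add further attributes.
{B, M}⁺: B→FK adds F, K; K→BNP adds N, P; P→C adds C → {B, C, F, K, M, N, P}. Minimal: {M}⁺ = {M}; {B}⁺ = {B, C, F, K, N, P} — none reach the full schema.
{K, M}⁺: K→BNP adds B, N, P; P→C adds C; B→FK adds F → {B, C, F, K, M, N, P}. Minimal: {M}⁺ = {M}; {K}⁺ = {B, C, F, K, N, P} — none reach the full schema.
Any other superkey contains one of these as a subset, so there are no further candidate keys.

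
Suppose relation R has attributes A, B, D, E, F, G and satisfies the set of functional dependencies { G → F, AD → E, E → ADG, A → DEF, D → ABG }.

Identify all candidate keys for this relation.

{A}; {D}; {E}

{A}⁺: A→DEF adds D, E, F; D→ABG adds B, G → {A, B, D, E, F, G}.
{D}⁺: D→ABG adds A, B, G; G→F adds F; AD→E adds E → {A, B, D, E, F, G}.
{E}⁺: E→ADG adds A, D, G; A→DEF adds F; D→ABG adds B → {A, B, D, E, F, G}.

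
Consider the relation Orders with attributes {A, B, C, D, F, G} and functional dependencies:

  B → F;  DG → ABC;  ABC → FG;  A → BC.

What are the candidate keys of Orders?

{A, D}, {D, G}

Attribute D never appears on the right-hand side of any dependency, so D must belong to every candidate key.
{D}⁺ = {D}, which is not all of the schema, so we must add further attributes.
{A, D}⁺: A→BC adds B, C; B→F adds F; ABC→FG adds G → {A, B, C, D, F, G}. Minimal: {D}⁺ = {D}; {A}⁺ = {A, B, C, F, G} — none reach the full schema.
{D, G}⁺: DG→ABC adds A, B, C; ABC→FG adds F → {A, B, C, D, F, G}. Minimal: {G}⁺ = {G}; {D}⁺ = {D} — none reach the full schema.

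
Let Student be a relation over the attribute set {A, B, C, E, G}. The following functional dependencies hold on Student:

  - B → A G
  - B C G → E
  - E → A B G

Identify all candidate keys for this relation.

Attribute C never appears on the right-hand side of any dependency, so C must belong to every candidate key.
{C}⁺ = {C}, which is not all of the schema, so we must add further attributes.
{B, C}⁺: B→AG adds A, G; BCG→E adds E → {A, B, C, E, G}. Minimal: {C}⁺ = {C}; {B}⁺ = {A, B, G} — none reach the full schema.
{C, E}⁺: E→ABG adds A, B, G → {A, B, C, E, G}. Minimal: {E}⁺ = {A, B, E, G}; {C}⁺ = {C} — none reach the full schema.

{B, C}; {C, E}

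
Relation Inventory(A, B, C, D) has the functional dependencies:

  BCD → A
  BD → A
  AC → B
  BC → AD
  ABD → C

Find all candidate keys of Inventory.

{A, C}, {B, C}, {B, D}

{A, C}⁺: AC→B adds B; BC→AD adds D → {A, B, C, D}. Minimal: {C}⁺ = {C}; {A}⁺ = {A} — none reach the full schema.
{B, C}⁺: BC→AD adds A, D → {A, B, C, D}. Minimal: {C}⁺ = {C}; {B}⁺ = {B} — none reach the full schema.
{B, D}⁺: BD→A adds A; ABD→C adds C → {A, B, C, D}. Minimal: {D}⁺ = {D}; {B}⁺ = {B} — none reach the full schema.
Any other superkey contains one of these as a subset, so there are no further candidate keys.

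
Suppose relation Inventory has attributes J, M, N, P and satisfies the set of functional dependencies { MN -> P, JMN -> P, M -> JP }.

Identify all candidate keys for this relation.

MN

Attributes M, N never appear on any right-hand side, so every candidate key must contain {M, N}.
{M, N}⁺ = {J, M, N, P}, which is all of the schema, so {M, N} is the only candidate key.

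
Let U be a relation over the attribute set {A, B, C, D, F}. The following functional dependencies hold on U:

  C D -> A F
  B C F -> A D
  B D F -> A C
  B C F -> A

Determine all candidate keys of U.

{B, C, D}, {B, C, F}, {B, D, F}

Attribute B never appears on the right-hand side of any dependency, so B must belong to every candidate key.
{B}⁺ = {B}, which is not all of the schema, so we must add further attributes.
{B, C, D}⁺: CD→AF adds A, F → {A, B, C, D, F}. Minimal: {C, D}⁺ = {A, C, D, F}; {B, D}⁺ = {B, D}; {B, C}⁺ = {B, C} — none reach the full schema.
{B, C, F}⁺: BCF→AD adds A, D → {A, B, C, D, F}. Minimal: {C, F}⁺ = {C, F}; {B, F}⁺ = {B, F}; {B, C}⁺ = {B, C} — none reach the full schema.
{B, D, F}⁺: BDF→AC adds A, C → {A, B, C, D, F}. Minimal: {D, F}⁺ = {D, F}; {B, F}⁺ = {B, F}; {B, D}⁺ = {B, D} — none reach the full schema.
Any other superkey contains one of these as a subset, so there are no further candidate keys.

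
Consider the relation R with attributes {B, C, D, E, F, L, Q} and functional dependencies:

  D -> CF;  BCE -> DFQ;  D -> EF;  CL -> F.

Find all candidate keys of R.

BDL, BCEL

{B, D, L}⁺: D→CF adds C, F; D→EF adds E; BCE→DFQ adds Q → {B, C, D, E, F, L, Q}. Minimal: {D, L}⁺ = {C, D, E, F, L}; {B, L}⁺ = {B, L}; {B, D}⁺ = {B, C, D, E, F, Q} — none reach the full schema.
{B, C, E, L}⁺: BCE→DFQ adds D, F, Q → {B, C, D, E, F, L, Q}. Minimal: {C, E, L}⁺ = {C, E, F, L}; {B, E, L}⁺ = {B, E, L}; {B, C, L}⁺ = {B, C, F, L}; … — none reach the full schema.
Any other superkey contains one of these as a subset, so there are no further candidate keys.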